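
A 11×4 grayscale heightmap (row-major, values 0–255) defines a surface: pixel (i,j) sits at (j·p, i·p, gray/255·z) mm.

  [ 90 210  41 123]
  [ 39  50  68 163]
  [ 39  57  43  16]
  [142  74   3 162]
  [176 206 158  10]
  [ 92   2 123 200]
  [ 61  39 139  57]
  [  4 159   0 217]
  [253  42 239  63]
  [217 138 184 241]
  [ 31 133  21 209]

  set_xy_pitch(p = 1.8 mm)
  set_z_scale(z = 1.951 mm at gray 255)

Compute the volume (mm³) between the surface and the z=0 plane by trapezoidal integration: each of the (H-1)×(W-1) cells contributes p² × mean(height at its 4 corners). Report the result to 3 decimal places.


height_mm = gray/255 × 1.951; cell vol = 1.8² × mean(4 corners)
unit = 1.8² × 1.951 / (4×255) = 0.00619729 mm³ per gray-sum
row 0: Σ corner-gray over 3 cells = 1153  → 7.1455
row 1: Σ corner-gray over 3 cells = 693  → 4.2947
row 2: Σ corner-gray over 3 cells = 713  → 4.4187
row 3: Σ corner-gray over 3 cells = 1372  → 8.5027
row 4: Σ corner-gray over 3 cells = 1456  → 9.0233
row 5: Σ corner-gray over 3 cells = 1016  → 6.2965
row 6: Σ corner-gray over 3 cells = 1013  → 6.2779
row 7: Σ corner-gray over 3 cells = 1417  → 8.7816
row 8: Σ corner-gray over 3 cells = 1980  → 12.2706
row 9: Σ corner-gray over 3 cells = 1650  → 10.2255
Σ rows: total corner-gray = 12463  → 77.2369 mm³

77.237


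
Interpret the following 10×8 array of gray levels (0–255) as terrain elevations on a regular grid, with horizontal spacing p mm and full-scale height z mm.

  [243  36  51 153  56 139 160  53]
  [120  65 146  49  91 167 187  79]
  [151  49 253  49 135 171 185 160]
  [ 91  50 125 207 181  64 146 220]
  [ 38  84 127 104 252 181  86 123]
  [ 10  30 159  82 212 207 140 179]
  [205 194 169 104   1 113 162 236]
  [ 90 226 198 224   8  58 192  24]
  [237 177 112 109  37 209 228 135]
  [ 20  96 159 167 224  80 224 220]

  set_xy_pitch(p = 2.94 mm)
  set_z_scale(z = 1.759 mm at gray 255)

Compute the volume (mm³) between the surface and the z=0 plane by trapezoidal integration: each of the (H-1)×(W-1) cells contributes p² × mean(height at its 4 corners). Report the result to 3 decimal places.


height_mm = gray/255 × 1.759; cell vol = 2.94² × mean(4 corners)
unit = 2.94² × 1.759 / (4×255) = 0.014906 mm³ per gray-sum
row 0: Σ corner-gray over 7 cells = 3095  → 46.1340
row 1: Σ corner-gray over 7 cells = 3604  → 53.7211
row 2: Σ corner-gray over 7 cells = 3852  → 57.4178
row 3: Σ corner-gray over 7 cells = 3686  → 54.9434
row 4: Σ corner-gray over 7 cells = 3678  → 54.8242
row 5: Σ corner-gray over 7 cells = 3776  → 56.2850
row 6: Σ corner-gray over 7 cells = 3853  → 57.4327
row 7: Σ corner-gray over 7 cells = 4042  → 60.2499
row 8: Σ corner-gray over 7 cells = 4256  → 63.4398
Σ rows: total corner-gray = 33842  → 504.4479 mm³

504.448


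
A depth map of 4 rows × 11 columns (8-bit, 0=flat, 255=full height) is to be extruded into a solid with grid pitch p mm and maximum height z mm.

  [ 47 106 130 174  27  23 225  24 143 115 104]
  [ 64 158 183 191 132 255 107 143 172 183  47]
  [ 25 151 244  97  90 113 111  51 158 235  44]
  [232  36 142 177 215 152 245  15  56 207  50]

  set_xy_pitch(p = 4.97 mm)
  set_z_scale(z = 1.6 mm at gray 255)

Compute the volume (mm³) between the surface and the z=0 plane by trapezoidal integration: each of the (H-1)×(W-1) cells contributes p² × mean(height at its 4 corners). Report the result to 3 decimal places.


height_mm = gray/255 × 1.6; cell vol = 4.97² × mean(4 corners)
unit = 4.97² × 1.6 / (4×255) = 0.0387465 mm³ per gray-sum
row 0: Σ corner-gray over 10 cells = 5244  → 203.1867
row 1: Σ corner-gray over 10 cells = 5728  → 221.9400
row 2: Σ corner-gray over 10 cells = 5341  → 206.9451
Σ rows: total corner-gray = 16313  → 632.0718 mm³

632.072


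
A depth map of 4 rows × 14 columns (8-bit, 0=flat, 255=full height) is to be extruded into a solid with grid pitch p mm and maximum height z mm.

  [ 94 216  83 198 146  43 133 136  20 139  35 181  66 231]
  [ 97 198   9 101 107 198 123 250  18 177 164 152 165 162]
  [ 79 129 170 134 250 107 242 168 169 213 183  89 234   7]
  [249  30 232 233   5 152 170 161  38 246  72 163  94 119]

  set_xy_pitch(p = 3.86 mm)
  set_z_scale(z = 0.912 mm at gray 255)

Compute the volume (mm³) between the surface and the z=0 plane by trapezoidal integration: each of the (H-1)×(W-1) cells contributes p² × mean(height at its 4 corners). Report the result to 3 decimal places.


297.973

height_mm = gray/255 × 0.912; cell vol = 3.86² × mean(4 corners)
unit = 3.86² × 0.912 / (4×255) = 0.013322 mm³ per gray-sum
row 0: Σ corner-gray over 13 cells = 6700  → 89.2574
row 1: Σ corner-gray over 13 cells = 7845  → 104.5111
row 2: Σ corner-gray over 13 cells = 7822  → 104.2046
Σ rows: total corner-gray = 22367  → 297.9731 mm³


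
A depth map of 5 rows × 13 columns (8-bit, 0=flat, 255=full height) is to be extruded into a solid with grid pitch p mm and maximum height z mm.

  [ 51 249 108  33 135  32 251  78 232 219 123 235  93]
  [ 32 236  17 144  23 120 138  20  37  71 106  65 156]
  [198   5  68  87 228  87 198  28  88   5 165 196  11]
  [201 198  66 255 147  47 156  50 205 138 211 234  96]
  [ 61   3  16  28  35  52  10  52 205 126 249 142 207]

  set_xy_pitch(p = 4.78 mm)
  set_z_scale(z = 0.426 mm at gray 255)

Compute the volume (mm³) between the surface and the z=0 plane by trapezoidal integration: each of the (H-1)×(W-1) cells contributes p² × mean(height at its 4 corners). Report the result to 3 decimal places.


height_mm = gray/255 × 0.426; cell vol = 4.78² × mean(4 corners)
unit = 4.78² × 0.426 / (4×255) = 0.00954257 mm³ per gray-sum
row 0: Σ corner-gray over 12 cells = 5676  → 54.1636
row 1: Σ corner-gray over 12 cells = 4661  → 44.4779
row 2: Σ corner-gray over 12 cells = 6230  → 59.4502
row 3: Σ corner-gray over 12 cells = 5815  → 55.4900
Σ rows: total corner-gray = 22382  → 213.5817 mm³

213.582


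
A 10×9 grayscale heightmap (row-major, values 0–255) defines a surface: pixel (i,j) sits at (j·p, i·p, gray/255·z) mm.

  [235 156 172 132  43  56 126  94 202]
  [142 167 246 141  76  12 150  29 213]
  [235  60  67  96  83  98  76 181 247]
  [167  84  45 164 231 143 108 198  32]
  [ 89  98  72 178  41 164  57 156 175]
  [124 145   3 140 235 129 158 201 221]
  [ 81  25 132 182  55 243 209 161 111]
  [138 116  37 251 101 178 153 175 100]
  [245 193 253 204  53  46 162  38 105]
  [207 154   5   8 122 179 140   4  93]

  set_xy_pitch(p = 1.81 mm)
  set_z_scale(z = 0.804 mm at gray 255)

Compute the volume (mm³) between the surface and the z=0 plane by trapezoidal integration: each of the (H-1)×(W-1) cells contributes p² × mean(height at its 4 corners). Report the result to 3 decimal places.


95.973

height_mm = gray/255 × 0.804; cell vol = 1.81² × mean(4 corners)
unit = 1.81² × 0.804 / (4×255) = 0.00258234 mm³ per gray-sum
row 0: Σ corner-gray over 8 cells = 3992  → 10.3087
row 1: Σ corner-gray over 8 cells = 3801  → 9.8155
row 2: Σ corner-gray over 8 cells = 3949  → 10.1977
row 3: Σ corner-gray over 8 cells = 3941  → 10.1770
row 4: Σ corner-gray over 8 cells = 4163  → 10.7503
row 5: Σ corner-gray over 8 cells = 4573  → 11.8090
row 6: Σ corner-gray over 8 cells = 4466  → 11.5327
row 7: Σ corner-gray over 8 cells = 4508  → 11.6412
row 8: Σ corner-gray over 8 cells = 3772  → 9.7406
Σ rows: total corner-gray = 37165  → 95.9726 mm³


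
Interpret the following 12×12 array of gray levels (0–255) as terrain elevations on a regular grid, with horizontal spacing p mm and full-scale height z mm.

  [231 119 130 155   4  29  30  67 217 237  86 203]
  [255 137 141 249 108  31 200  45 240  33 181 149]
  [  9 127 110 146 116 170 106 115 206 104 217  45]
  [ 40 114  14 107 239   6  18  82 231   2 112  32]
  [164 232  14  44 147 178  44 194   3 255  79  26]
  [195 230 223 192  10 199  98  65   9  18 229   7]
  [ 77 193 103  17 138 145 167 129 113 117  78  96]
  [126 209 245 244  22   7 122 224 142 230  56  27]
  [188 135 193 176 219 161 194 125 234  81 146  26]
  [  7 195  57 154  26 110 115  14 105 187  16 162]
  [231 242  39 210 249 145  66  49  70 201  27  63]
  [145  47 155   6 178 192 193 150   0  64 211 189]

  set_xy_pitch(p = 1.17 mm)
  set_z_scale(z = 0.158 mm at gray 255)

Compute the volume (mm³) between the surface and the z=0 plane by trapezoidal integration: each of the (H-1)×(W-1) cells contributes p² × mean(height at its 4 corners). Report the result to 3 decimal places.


height_mm = gray/255 × 0.158; cell vol = 1.17² × mean(4 corners)
unit = 1.17² × 0.158 / (4×255) = 0.000212045 mm³ per gray-sum
row 0: Σ corner-gray over 11 cells = 5716  → 1.2121
row 1: Σ corner-gray over 11 cells = 6022  → 1.2769
row 2: Σ corner-gray over 11 cells = 4810  → 1.0199
row 3: Σ corner-gray over 11 cells = 4492  → 0.9525
row 4: Σ corner-gray over 11 cells = 5318  → 1.1277
row 5: Σ corner-gray over 11 cells = 5321  → 1.1283
row 6: Σ corner-gray over 11 cells = 5728  → 1.2146
row 7: Σ corner-gray over 11 cells = 6697  → 1.4201
row 8: Σ corner-gray over 11 cells = 5669  → 1.2021
row 9: Σ corner-gray over 11 cells = 5017  → 1.0638
row 10: Σ corner-gray over 11 cells = 5616  → 1.1908
Σ rows: total corner-gray = 60406  → 12.8088 mm³

12.809


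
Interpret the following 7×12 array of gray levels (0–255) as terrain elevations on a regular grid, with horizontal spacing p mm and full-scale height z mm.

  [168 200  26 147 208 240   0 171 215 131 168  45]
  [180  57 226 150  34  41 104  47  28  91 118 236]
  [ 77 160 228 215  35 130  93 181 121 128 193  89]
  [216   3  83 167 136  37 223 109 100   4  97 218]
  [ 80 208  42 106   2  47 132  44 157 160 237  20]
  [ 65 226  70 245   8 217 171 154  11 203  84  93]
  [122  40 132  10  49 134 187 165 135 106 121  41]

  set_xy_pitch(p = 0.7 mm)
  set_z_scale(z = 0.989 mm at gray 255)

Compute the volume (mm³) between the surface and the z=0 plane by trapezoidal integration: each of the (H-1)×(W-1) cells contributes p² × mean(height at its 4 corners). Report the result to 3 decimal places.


14.988

height_mm = gray/255 × 0.989; cell vol = 0.7² × mean(4 corners)
unit = 0.7² × 0.989 / (4×255) = 0.000475108 mm³ per gray-sum
row 0: Σ corner-gray over 11 cells = 5433  → 2.5813
row 1: Σ corner-gray over 11 cells = 5342  → 2.5380
row 2: Σ corner-gray over 11 cells = 5486  → 2.6064
row 3: Σ corner-gray over 11 cells = 4722  → 2.2435
row 4: Σ corner-gray over 11 cells = 5306  → 2.5209
row 5: Σ corner-gray over 11 cells = 5257  → 2.4976
Σ rows: total corner-gray = 31546  → 14.9878 mm³


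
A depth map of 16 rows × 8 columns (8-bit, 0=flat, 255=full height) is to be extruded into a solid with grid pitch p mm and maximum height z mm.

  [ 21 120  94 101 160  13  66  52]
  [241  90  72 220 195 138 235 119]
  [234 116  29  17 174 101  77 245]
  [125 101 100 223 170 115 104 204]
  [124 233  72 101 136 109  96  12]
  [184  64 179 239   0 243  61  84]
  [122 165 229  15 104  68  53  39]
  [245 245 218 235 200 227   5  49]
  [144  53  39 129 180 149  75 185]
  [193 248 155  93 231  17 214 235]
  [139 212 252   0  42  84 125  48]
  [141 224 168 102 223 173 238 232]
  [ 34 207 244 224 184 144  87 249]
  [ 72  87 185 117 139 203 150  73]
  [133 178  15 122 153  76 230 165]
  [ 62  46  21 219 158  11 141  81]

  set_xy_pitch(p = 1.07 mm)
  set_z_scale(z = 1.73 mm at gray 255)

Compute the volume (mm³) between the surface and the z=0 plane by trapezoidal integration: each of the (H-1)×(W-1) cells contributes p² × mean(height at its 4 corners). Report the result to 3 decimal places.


111.920

height_mm = gray/255 × 1.73; cell vol = 1.07² × mean(4 corners)
unit = 1.07² × 1.73 / (4×255) = 0.00194184 mm³ per gray-sum
row 0: Σ corner-gray over 7 cells = 3441  → 6.6819
row 1: Σ corner-gray over 7 cells = 3767  → 7.3149
row 2: Σ corner-gray over 7 cells = 3462  → 6.7227
row 3: Σ corner-gray over 7 cells = 3585  → 6.9615
row 4: Σ corner-gray over 7 cells = 3470  → 6.7382
row 5: Σ corner-gray over 7 cells = 3269  → 6.3479
row 6: Σ corner-gray over 7 cells = 3983  → 7.7343
row 7: Σ corner-gray over 7 cells = 4133  → 8.0256
row 8: Σ corner-gray over 7 cells = 3923  → 7.6178
row 9: Σ corner-gray over 7 cells = 3961  → 7.6916
row 10: Σ corner-gray over 7 cells = 4246  → 8.2451
row 11: Σ corner-gray over 7 cells = 5092  → 9.8879
row 12: Σ corner-gray over 7 cells = 4370  → 8.4858
row 13: Σ corner-gray over 7 cells = 3753  → 7.2877
row 14: Σ corner-gray over 7 cells = 3181  → 6.1770
Σ rows: total corner-gray = 57636  → 111.9199 mm³


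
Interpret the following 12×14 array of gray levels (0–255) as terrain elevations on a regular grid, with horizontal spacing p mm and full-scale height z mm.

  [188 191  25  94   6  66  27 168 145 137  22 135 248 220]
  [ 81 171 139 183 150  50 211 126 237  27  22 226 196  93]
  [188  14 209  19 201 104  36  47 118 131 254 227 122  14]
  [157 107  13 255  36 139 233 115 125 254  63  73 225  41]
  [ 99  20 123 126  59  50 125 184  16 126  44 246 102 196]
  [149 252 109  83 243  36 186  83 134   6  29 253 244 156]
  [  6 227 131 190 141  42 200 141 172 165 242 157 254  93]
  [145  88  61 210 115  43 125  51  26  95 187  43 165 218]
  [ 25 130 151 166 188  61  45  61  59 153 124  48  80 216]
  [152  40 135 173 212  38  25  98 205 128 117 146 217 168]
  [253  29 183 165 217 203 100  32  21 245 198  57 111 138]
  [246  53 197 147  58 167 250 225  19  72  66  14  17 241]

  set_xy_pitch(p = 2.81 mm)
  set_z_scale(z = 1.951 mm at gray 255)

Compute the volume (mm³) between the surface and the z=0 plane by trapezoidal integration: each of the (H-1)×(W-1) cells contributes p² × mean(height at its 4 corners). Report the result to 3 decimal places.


1097.174

height_mm = gray/255 × 1.951; cell vol = 2.81² × mean(4 corners)
unit = 2.81² × 1.951 / (4×255) = 0.0151032 mm³ per gray-sum
row 0: Σ corner-gray over 13 cells = 6586  → 99.4699
row 1: Σ corner-gray over 13 cells = 6816  → 102.9436
row 2: Σ corner-gray over 13 cells = 6640  → 100.2854
row 3: Σ corner-gray over 13 cells = 6211  → 93.8061
row 4: Σ corner-gray over 13 cells = 6358  → 96.0263
row 5: Σ corner-gray over 13 cells = 7844  → 118.4697
row 6: Σ corner-gray over 13 cells = 7004  → 105.7830
row 7: Σ corner-gray over 13 cells = 5554  → 83.8833
row 8: Σ corner-gray over 13 cells = 6161  → 93.0510
row 9: Σ corner-gray over 13 cells = 6901  → 104.2274
row 10: Σ corner-gray over 13 cells = 6570  → 99.2282
Σ rows: total corner-gray = 72645  → 1097.1739 mm³


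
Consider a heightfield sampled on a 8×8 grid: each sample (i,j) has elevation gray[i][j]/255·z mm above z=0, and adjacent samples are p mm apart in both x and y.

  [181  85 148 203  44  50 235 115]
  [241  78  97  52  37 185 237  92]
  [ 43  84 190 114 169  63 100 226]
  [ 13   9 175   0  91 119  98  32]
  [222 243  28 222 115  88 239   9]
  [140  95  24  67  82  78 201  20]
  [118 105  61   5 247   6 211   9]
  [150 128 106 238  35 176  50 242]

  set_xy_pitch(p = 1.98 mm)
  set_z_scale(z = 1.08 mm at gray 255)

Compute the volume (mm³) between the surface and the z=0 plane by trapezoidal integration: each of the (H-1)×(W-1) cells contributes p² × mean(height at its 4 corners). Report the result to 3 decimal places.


height_mm = gray/255 × 1.08; cell vol = 1.98² × mean(4 corners)
unit = 1.98² × 1.08 / (4×255) = 0.00415101 mm³ per gray-sum
row 0: Σ corner-gray over 7 cells = 3531  → 14.6572
row 1: Σ corner-gray over 7 cells = 3414  → 14.1716
row 2: Σ corner-gray over 7 cells = 2738  → 11.3655
row 3: Σ corner-gray over 7 cells = 3130  → 12.9927
row 4: Σ corner-gray over 7 cells = 3355  → 13.9266
row 5: Σ corner-gray over 7 cells = 2651  → 11.0043
row 6: Σ corner-gray over 7 cells = 3255  → 13.5115
Σ rows: total corner-gray = 22074  → 91.6294 mm³

91.629


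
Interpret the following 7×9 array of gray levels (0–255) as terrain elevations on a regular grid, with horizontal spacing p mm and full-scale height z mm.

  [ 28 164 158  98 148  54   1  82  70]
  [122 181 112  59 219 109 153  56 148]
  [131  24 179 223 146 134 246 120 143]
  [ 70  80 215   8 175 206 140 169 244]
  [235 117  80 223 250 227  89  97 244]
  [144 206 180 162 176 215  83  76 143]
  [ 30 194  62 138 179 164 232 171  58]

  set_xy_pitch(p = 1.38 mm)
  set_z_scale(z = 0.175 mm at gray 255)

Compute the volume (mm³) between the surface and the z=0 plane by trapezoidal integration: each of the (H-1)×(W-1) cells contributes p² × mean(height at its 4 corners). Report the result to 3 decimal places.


height_mm = gray/255 × 0.175; cell vol = 1.38² × mean(4 corners)
unit = 1.38² × 0.175 / (4×255) = 0.000326735 mm³ per gray-sum
row 0: Σ corner-gray over 8 cells = 3556  → 1.1619
row 1: Σ corner-gray over 8 cells = 4466  → 1.4592
row 2: Σ corner-gray over 8 cells = 4718  → 1.5415
row 3: Σ corner-gray over 8 cells = 4945  → 1.6157
row 4: Σ corner-gray over 8 cells = 5128  → 1.6755
row 5: Σ corner-gray over 8 cells = 4851  → 1.5850
Σ rows: total corner-gray = 27664  → 9.0388 mm³

9.039


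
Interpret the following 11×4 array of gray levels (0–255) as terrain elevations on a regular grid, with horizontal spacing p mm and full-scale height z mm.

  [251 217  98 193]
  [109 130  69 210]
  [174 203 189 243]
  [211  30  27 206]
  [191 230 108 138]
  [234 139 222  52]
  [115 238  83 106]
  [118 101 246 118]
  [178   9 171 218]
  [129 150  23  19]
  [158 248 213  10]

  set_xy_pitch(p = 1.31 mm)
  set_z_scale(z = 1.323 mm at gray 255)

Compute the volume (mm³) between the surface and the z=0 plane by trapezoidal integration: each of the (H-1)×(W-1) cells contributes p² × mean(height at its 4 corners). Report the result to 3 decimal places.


height_mm = gray/255 × 1.323; cell vol = 1.31² × mean(4 corners)
unit = 1.31² × 1.323 / (4×255) = 0.00222588 mm³ per gray-sum
row 0: Σ corner-gray over 3 cells = 1791  → 3.9866
row 1: Σ corner-gray over 3 cells = 1918  → 4.2692
row 2: Σ corner-gray over 3 cells = 1732  → 3.8552
row 3: Σ corner-gray over 3 cells = 1536  → 3.4190
row 4: Σ corner-gray over 3 cells = 2013  → 4.4807
row 5: Σ corner-gray over 3 cells = 1871  → 4.1646
row 6: Σ corner-gray over 3 cells = 1793  → 3.9910
row 7: Σ corner-gray over 3 cells = 1686  → 3.7528
row 8: Σ corner-gray over 3 cells = 1250  → 2.7824
row 9: Σ corner-gray over 3 cells = 1584  → 3.5258
Σ rows: total corner-gray = 17174  → 38.2273 mm³

38.227


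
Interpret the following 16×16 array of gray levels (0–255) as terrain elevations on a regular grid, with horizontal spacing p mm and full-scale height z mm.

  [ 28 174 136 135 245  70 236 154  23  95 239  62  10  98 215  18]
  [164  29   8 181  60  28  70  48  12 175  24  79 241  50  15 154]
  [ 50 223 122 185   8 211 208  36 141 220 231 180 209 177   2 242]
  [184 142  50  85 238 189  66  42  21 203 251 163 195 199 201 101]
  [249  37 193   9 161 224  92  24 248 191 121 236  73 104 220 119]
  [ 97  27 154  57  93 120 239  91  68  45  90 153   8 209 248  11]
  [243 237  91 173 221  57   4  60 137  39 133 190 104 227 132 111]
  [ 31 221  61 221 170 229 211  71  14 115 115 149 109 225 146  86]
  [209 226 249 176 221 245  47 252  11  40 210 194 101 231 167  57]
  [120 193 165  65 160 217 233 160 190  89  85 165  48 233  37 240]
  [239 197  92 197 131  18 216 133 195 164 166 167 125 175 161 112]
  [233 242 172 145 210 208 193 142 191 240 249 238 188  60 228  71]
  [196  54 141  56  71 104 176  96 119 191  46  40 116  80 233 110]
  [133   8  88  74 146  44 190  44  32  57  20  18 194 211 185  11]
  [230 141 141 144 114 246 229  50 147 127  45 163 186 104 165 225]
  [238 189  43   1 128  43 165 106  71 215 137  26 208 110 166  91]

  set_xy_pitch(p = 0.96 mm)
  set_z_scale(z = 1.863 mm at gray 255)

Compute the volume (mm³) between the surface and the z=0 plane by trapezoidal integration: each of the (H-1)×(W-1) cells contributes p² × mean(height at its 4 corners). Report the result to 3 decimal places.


205.775

height_mm = gray/255 × 1.863; cell vol = 0.96² × mean(4 corners)
unit = 0.96² × 1.863 / (4×255) = 0.00168328 mm³ per gray-sum
row 0: Σ corner-gray over 15 cells = 6188  → 10.4161
row 1: Σ corner-gray over 15 cells = 6956  → 11.7089
row 2: Σ corner-gray over 15 cells = 8973  → 15.1040
row 3: Σ corner-gray over 15 cells = 8609  → 14.4913
row 4: Σ corner-gray over 15 cells = 7546  → 12.7020
row 5: Σ corner-gray over 15 cells = 7276  → 12.2475
row 6: Σ corner-gray over 15 cells = 8195  → 13.7944
row 7: Σ corner-gray over 15 cells = 9237  → 15.5484
row 8: Σ corner-gray over 15 cells = 9446  → 15.9002
row 9: Σ corner-gray over 15 cells = 9065  → 15.2589
row 10: Σ corner-gray over 15 cells = 10341  → 17.4067
row 11: Σ corner-gray over 15 cells = 9068  → 15.2639
row 12: Σ corner-gray over 15 cells = 6118  → 10.2983
row 13: Σ corner-gray over 15 cells = 7225  → 12.1617
row 14: Σ corner-gray over 15 cells = 8004  → 13.4729
Σ rows: total corner-gray = 122247  → 205.7754 mm³


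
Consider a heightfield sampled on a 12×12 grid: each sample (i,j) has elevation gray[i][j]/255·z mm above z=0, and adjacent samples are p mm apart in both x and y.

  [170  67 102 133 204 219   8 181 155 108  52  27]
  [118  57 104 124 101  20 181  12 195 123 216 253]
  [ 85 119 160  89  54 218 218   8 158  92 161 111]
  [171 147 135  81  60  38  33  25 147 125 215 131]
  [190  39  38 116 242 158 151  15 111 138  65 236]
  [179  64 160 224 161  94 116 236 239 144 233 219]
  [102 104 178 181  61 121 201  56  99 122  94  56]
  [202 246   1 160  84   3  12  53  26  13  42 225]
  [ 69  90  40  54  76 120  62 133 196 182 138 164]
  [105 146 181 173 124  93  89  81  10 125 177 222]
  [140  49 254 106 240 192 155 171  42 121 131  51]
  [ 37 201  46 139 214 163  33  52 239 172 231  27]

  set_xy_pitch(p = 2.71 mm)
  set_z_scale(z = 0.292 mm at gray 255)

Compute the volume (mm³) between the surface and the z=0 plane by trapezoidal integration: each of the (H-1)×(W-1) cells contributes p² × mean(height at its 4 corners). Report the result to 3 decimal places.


height_mm = gray/255 × 0.292; cell vol = 2.71² × mean(4 corners)
unit = 2.71² × 0.292 / (4×255) = 0.00210243 mm³ per gray-sum
row 0: Σ corner-gray over 11 cells = 5292  → 11.1261
row 1: Σ corner-gray over 11 cells = 5387  → 11.3258
row 2: Σ corner-gray over 11 cells = 5064  → 10.6467
row 3: Σ corner-gray over 11 cells = 4886  → 10.2725
row 4: Σ corner-gray over 11 cells = 6312  → 13.2705
row 5: Σ corner-gray over 11 cells = 6332  → 13.3126
row 6: Σ corner-gray over 11 cells = 4299  → 9.0383
row 7: Σ corner-gray over 11 cells = 4122  → 8.6662
row 8: Σ corner-gray over 11 cells = 5140  → 10.8065
row 9: Σ corner-gray over 11 cells = 5838  → 12.2740
row 10: Σ corner-gray over 11 cells = 6157  → 12.9447
Σ rows: total corner-gray = 58829  → 123.6838 mm³

123.684


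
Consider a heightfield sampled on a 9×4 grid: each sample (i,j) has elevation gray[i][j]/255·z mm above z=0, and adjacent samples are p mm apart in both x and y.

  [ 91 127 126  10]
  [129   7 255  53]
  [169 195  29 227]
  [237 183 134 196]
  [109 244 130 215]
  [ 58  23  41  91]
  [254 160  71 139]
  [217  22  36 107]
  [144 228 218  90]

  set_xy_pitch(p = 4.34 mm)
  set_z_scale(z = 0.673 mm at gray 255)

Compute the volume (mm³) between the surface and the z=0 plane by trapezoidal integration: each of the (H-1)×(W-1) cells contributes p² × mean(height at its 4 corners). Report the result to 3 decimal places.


152.303

height_mm = gray/255 × 0.673; cell vol = 4.34² × mean(4 corners)
unit = 4.34² × 0.673 / (4×255) = 0.0124278 mm³ per gray-sum
row 0: Σ corner-gray over 3 cells = 1313  → 16.3177
row 1: Σ corner-gray over 3 cells = 1550  → 19.2631
row 2: Σ corner-gray over 3 cells = 1911  → 23.7495
row 3: Σ corner-gray over 3 cells = 2139  → 26.5831
row 4: Σ corner-gray over 3 cells = 1349  → 16.7651
row 5: Σ corner-gray over 3 cells = 1132  → 14.0683
row 6: Σ corner-gray over 3 cells = 1295  → 16.0940
row 7: Σ corner-gray over 3 cells = 1566  → 19.4619
Σ rows: total corner-gray = 12255  → 152.3027 mm³


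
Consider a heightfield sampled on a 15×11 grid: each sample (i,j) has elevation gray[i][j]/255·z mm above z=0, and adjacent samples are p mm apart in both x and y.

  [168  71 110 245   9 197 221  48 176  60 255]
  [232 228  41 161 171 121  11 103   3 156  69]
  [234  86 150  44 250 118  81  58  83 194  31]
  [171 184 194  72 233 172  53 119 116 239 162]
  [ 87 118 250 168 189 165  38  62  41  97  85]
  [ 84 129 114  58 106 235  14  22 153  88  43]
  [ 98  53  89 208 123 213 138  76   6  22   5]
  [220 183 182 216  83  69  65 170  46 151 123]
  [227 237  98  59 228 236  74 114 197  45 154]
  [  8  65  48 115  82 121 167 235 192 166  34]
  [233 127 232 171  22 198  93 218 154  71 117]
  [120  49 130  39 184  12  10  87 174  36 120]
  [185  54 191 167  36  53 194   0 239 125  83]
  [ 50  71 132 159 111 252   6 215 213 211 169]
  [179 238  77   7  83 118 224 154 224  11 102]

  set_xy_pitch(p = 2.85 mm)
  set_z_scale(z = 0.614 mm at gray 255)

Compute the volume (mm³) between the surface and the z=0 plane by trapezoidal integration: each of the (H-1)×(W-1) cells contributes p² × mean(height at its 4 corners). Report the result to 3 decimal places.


339.923

height_mm = gray/255 × 0.614; cell vol = 2.85² × mean(4 corners)
unit = 2.85² × 0.614 / (4×255) = 0.00488943 mm³ per gray-sum
row 0: Σ corner-gray over 10 cells = 4988  → 24.3885
row 1: Σ corner-gray over 10 cells = 4684  → 22.9021
row 2: Σ corner-gray over 10 cells = 5490  → 26.8430
row 3: Σ corner-gray over 10 cells = 5525  → 27.0141
row 4: Σ corner-gray over 10 cells = 4393  → 21.4793
row 5: Σ corner-gray over 10 cells = 3924  → 19.1861
row 6: Σ corner-gray over 10 cells = 4632  → 22.6478
row 7: Σ corner-gray over 10 cells = 5630  → 27.5275
row 8: Σ corner-gray over 10 cells = 5381  → 26.3100
row 9: Σ corner-gray over 10 cells = 5346  → 26.1389
row 10: Σ corner-gray over 10 cells = 4604  → 22.5109
row 11: Σ corner-gray over 10 cells = 4068  → 19.8902
row 12: Σ corner-gray over 10 cells = 5345  → 26.1340
row 13: Σ corner-gray over 10 cells = 5512  → 26.9505
Σ rows: total corner-gray = 69522  → 339.9227 mm³


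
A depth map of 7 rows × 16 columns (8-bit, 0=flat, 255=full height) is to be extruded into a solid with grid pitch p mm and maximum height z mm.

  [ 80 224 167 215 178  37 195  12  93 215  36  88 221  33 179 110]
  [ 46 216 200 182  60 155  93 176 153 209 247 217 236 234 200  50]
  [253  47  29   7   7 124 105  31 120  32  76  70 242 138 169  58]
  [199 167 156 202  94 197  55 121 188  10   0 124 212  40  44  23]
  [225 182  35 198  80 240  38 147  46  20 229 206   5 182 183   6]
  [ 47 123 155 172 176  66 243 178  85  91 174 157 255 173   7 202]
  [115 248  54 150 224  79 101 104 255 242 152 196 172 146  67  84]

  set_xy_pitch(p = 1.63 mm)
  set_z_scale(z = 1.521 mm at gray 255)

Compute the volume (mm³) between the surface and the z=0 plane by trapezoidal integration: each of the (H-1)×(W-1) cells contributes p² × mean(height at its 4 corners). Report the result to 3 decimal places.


height_mm = gray/255 × 1.521; cell vol = 1.63² × mean(4 corners)
unit = 1.63² × 1.521 / (4×255) = 0.00396191 mm³ per gray-sum
row 0: Σ corner-gray over 15 cells = 9228  → 36.5605
row 1: Σ corner-gray over 15 cells = 7957  → 31.5249
row 2: Σ corner-gray over 15 cells = 6147  → 24.3538
row 3: Σ corner-gray over 15 cells = 7255  → 28.7436
row 4: Σ corner-gray over 15 cells = 8172  → 32.3767
row 5: Σ corner-gray over 15 cells = 8938  → 35.4115
Σ rows: total corner-gray = 47697  → 188.9711 mm³

188.971


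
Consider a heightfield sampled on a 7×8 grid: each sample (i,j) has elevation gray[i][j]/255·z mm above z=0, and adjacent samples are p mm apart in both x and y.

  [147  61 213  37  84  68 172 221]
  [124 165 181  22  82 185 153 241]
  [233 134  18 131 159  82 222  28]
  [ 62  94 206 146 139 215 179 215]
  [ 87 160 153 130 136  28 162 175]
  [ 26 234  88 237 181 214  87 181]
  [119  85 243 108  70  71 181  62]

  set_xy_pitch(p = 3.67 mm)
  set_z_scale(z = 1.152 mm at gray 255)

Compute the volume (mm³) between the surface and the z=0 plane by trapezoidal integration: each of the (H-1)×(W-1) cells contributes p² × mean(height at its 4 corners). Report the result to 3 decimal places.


height_mm = gray/255 × 1.152; cell vol = 3.67² × mean(4 corners)
unit = 3.67² × 1.152 / (4×255) = 0.0152119 mm³ per gray-sum
row 0: Σ corner-gray over 7 cells = 3579  → 54.4435
row 1: Σ corner-gray over 7 cells = 3694  → 56.1929
row 2: Σ corner-gray over 7 cells = 3988  → 60.6652
row 3: Σ corner-gray over 7 cells = 4035  → 61.3802
row 4: Σ corner-gray over 7 cells = 4089  → 62.2016
row 5: Σ corner-gray over 7 cells = 3986  → 60.6348
Σ rows: total corner-gray = 23371  → 355.5181 mm³

355.518


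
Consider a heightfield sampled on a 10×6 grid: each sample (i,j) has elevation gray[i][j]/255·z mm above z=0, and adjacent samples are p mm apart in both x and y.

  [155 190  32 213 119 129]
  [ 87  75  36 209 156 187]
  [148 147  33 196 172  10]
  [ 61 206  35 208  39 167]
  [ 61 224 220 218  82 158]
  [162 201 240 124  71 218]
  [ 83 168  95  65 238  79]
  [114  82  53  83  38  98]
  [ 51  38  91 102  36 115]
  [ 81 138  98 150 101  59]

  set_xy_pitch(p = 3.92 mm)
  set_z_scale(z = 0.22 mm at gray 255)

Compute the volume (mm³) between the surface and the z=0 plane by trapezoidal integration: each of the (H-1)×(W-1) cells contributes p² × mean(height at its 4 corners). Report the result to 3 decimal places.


73.008

height_mm = gray/255 × 0.22; cell vol = 3.92² × mean(4 corners)
unit = 3.92² × 0.22 / (4×255) = 0.00331432 mm³ per gray-sum
row 0: Σ corner-gray over 5 cells = 2618  → 8.6769
row 1: Σ corner-gray over 5 cells = 2480  → 8.2195
row 2: Σ corner-gray over 5 cells = 2458  → 8.1466
row 3: Σ corner-gray over 5 cells = 2911  → 9.6480
row 4: Σ corner-gray over 5 cells = 3359  → 11.1328
row 5: Σ corner-gray over 5 cells = 2946  → 9.7640
row 6: Σ corner-gray over 5 cells = 2018  → 6.6883
row 7: Σ corner-gray over 5 cells = 1424  → 4.7196
row 8: Σ corner-gray over 5 cells = 1814  → 6.0122
Σ rows: total corner-gray = 22028  → 73.0079 mm³


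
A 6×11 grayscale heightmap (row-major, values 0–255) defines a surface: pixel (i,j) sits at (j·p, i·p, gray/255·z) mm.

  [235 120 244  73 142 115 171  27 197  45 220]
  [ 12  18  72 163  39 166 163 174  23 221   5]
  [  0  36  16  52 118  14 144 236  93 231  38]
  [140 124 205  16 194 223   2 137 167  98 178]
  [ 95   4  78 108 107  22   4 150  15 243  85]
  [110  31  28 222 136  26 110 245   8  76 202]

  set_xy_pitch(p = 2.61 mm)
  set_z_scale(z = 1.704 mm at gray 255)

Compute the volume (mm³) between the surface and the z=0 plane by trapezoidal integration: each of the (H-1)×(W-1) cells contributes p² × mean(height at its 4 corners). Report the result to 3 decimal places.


243.639

height_mm = gray/255 × 1.704; cell vol = 2.61² × mean(4 corners)
unit = 2.61² × 1.704 / (4×255) = 0.0113802 mm³ per gray-sum
row 0: Σ corner-gray over 10 cells = 4818  → 54.8299
row 1: Σ corner-gray over 10 cells = 4013  → 45.6688
row 2: Σ corner-gray over 10 cells = 4568  → 51.9848
row 3: Σ corner-gray over 10 cells = 4292  → 48.8439
row 4: Σ corner-gray over 10 cells = 3718  → 42.3116
Σ rows: total corner-gray = 21409  → 243.6390 mm³


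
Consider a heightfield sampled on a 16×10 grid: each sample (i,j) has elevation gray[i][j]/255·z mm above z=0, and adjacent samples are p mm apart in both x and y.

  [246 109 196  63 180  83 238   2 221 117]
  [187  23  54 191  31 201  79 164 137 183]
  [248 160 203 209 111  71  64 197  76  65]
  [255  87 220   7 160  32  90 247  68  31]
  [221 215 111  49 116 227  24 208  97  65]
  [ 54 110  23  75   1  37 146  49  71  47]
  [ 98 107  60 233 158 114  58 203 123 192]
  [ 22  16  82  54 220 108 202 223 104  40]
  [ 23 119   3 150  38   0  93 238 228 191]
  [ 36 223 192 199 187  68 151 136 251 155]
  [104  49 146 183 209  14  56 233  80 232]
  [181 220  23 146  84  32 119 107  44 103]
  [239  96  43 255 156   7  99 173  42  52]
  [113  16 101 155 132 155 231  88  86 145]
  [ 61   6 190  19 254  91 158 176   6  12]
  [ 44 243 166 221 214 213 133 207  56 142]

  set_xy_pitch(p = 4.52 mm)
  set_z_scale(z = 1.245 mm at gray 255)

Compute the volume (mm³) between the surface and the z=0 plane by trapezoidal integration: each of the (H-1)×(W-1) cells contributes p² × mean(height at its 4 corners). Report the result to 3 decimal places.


1630.812

height_mm = gray/255 × 1.245; cell vol = 4.52² × mean(4 corners)
unit = 4.52² × 1.245 / (4×255) = 0.0249371 mm³ per gray-sum
row 0: Σ corner-gray over 9 cells = 4677  → 116.6308
row 1: Σ corner-gray over 9 cells = 4625  → 115.3341
row 2: Σ corner-gray over 9 cells = 4603  → 114.7855
row 3: Σ corner-gray over 9 cells = 4488  → 111.9177
row 4: Σ corner-gray over 9 cells = 3505  → 87.4046
row 5: Σ corner-gray over 9 cells = 3527  → 87.9532
row 6: Σ corner-gray over 9 cells = 4482  → 111.7681
row 7: Σ corner-gray over 9 cells = 4032  → 100.5464
row 8: Σ corner-gray over 9 cells = 4957  → 123.6132
row 9: Σ corner-gray over 9 cells = 5281  → 131.6929
row 10: Σ corner-gray over 9 cells = 4110  → 102.4915
row 11: Σ corner-gray over 9 cells = 3867  → 96.4318
row 12: Σ corner-gray over 9 cells = 4219  → 105.2096
row 13: Σ corner-gray over 9 cells = 4059  → 101.2197
row 14: Σ corner-gray over 9 cells = 4965  → 123.8127
Σ rows: total corner-gray = 65397  → 1630.8119 mm³


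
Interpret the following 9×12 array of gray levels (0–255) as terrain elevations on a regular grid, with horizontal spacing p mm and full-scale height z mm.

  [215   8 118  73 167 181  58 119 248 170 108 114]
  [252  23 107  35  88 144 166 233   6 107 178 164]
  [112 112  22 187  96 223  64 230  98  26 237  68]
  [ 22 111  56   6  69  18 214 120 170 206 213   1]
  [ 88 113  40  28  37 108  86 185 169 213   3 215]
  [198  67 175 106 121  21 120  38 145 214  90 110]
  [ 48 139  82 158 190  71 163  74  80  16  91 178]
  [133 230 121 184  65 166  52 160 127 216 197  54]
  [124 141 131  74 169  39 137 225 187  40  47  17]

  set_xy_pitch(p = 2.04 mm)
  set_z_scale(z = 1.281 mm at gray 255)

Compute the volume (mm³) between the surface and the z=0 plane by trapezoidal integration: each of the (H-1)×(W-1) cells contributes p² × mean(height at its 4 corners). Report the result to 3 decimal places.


217.108

height_mm = gray/255 × 1.281; cell vol = 2.04² × mean(4 corners)
unit = 2.04² × 1.281 / (4×255) = 0.00522648 mm³ per gray-sum
row 0: Σ corner-gray over 11 cells = 5419  → 28.3223
row 1: Σ corner-gray over 11 cells = 5360  → 28.0139
row 2: Σ corner-gray over 11 cells = 5159  → 26.9634
row 3: Σ corner-gray over 11 cells = 4656  → 24.3345
row 4: Σ corner-gray over 11 cells = 4769  → 24.9251
row 5: Σ corner-gray over 11 cells = 4856  → 25.3798
row 6: Σ corner-gray over 11 cells = 5577  → 29.1481
row 7: Σ corner-gray over 11 cells = 5744  → 30.0209
Σ rows: total corner-gray = 41540  → 217.1080 mm³


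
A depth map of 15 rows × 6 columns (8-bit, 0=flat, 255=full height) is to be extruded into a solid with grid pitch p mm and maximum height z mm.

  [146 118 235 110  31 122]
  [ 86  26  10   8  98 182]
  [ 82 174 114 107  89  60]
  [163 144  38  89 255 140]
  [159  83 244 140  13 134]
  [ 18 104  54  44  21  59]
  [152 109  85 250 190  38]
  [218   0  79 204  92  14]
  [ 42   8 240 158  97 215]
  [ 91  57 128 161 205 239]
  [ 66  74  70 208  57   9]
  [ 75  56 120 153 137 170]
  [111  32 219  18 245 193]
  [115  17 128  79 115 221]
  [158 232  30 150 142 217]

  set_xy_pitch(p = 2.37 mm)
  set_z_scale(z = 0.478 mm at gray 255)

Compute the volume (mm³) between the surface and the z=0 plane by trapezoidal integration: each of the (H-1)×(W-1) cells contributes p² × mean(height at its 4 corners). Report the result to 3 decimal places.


height_mm = gray/255 × 0.478; cell vol = 2.37² × mean(4 corners)
unit = 2.37² × 0.478 / (4×255) = 0.00263223 mm³ per gray-sum
row 0: Σ corner-gray over 5 cells = 1808  → 4.7591
row 1: Σ corner-gray over 5 cells = 1662  → 4.3748
row 2: Σ corner-gray over 5 cells = 2465  → 6.4885
row 3: Σ corner-gray over 5 cells = 2608  → 6.8649
row 4: Σ corner-gray over 5 cells = 1776  → 4.6748
row 5: Σ corner-gray over 5 cells = 1981  → 5.2145
row 6: Σ corner-gray over 5 cells = 2440  → 6.4226
row 7: Σ corner-gray over 5 cells = 2245  → 5.9094
row 8: Σ corner-gray over 5 cells = 2695  → 7.0939
row 9: Σ corner-gray over 5 cells = 2325  → 6.1199
row 10: Σ corner-gray over 5 cells = 2070  → 5.4487
row 11: Σ corner-gray over 5 cells = 2509  → 6.6043
row 12: Σ corner-gray over 5 cells = 2346  → 6.1752
row 13: Σ corner-gray over 5 cells = 2497  → 6.5727
Σ rows: total corner-gray = 31427  → 82.7232 mm³

82.723


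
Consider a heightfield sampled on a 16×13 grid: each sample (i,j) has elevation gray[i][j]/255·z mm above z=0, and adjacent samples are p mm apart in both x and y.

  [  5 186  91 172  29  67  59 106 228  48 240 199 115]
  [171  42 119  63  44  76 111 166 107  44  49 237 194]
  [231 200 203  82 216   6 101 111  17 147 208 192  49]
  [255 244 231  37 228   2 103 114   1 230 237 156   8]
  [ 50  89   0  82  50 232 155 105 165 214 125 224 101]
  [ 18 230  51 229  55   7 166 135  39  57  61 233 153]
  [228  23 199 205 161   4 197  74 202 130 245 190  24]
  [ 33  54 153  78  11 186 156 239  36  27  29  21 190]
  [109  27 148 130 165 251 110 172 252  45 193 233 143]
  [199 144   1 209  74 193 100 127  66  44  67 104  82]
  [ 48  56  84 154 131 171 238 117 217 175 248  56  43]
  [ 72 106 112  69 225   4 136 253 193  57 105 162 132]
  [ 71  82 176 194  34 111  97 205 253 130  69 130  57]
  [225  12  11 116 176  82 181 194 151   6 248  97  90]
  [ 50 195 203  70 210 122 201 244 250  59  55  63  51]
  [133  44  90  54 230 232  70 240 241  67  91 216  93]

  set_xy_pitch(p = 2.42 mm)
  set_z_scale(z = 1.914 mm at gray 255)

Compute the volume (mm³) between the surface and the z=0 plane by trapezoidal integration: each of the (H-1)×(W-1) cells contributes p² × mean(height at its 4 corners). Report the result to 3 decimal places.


1007.681

height_mm = gray/255 × 1.914; cell vol = 2.42² × mean(4 corners)
unit = 2.42² × 1.914 / (4×255) = 0.0109894 mm³ per gray-sum
row 0: Σ corner-gray over 12 cells = 5451  → 59.9030
row 1: Σ corner-gray over 12 cells = 5727  → 62.9361
row 2: Σ corner-gray over 12 cells = 6675  → 73.3540
row 3: Σ corner-gray over 12 cells = 6462  → 71.0133
row 4: Σ corner-gray over 12 cells = 5730  → 62.9690
row 5: Σ corner-gray over 12 cells = 6209  → 68.2330
row 6: Σ corner-gray over 12 cells = 5715  → 62.8042
row 7: Σ corner-gray over 12 cells = 5907  → 64.9142
row 8: Σ corner-gray over 12 cells = 6243  → 68.6066
row 9: Σ corner-gray over 12 cells = 5924  → 65.1010
row 10: Σ corner-gray over 12 cells = 6433  → 70.6946
row 11: Σ corner-gray over 12 cells = 6138  → 67.4527
row 12: Σ corner-gray over 12 cells = 5953  → 65.4197
row 13: Σ corner-gray over 12 cells = 6308  → 69.3209
row 14: Σ corner-gray over 12 cells = 6821  → 74.9584
Σ rows: total corner-gray = 91696  → 1007.6806 mm³


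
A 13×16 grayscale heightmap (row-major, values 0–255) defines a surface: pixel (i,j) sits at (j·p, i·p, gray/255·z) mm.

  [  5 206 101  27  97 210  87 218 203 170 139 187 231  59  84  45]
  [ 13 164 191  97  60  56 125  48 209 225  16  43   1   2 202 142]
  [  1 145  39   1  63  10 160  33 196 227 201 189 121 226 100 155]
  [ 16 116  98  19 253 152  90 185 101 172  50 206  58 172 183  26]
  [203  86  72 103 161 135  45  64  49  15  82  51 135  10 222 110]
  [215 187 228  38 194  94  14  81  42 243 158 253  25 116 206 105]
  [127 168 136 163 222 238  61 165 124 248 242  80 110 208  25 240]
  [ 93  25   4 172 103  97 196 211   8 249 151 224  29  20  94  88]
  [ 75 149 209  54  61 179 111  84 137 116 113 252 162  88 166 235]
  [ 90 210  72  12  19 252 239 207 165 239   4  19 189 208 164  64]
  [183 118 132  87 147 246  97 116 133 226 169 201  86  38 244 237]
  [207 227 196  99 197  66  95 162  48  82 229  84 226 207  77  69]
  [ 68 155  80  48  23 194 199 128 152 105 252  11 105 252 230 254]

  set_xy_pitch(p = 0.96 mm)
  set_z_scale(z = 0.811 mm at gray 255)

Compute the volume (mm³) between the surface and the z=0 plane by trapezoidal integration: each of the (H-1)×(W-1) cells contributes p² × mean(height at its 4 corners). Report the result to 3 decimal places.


height_mm = gray/255 × 0.811; cell vol = 0.96² × mean(4 corners)
unit = 0.96² × 0.811 / (4×255) = 0.000732762 mm³ per gray-sum
row 0: Σ corner-gray over 15 cells = 7121  → 5.2180
row 1: Σ corner-gray over 15 cells = 6611  → 4.8443
row 2: Σ corner-gray over 15 cells = 7330  → 5.3711
row 3: Σ corner-gray over 15 cells = 6525  → 4.7813
row 4: Σ corner-gray over 15 cells = 6851  → 5.0202
row 5: Σ corner-gray over 15 cells = 8825  → 6.4666
row 6: Σ corner-gray over 15 cells = 8094  → 5.9310
row 7: Σ corner-gray over 15 cells = 7419  → 5.4364
row 8: Σ corner-gray over 15 cells = 8224  → 6.0262
row 9: Σ corner-gray over 15 cells = 8652  → 6.3399
row 10: Σ corner-gray over 15 cells = 8766  → 6.4234
row 11: Σ corner-gray over 15 cells = 8456  → 6.1962
Σ rows: total corner-gray = 92874  → 68.0546 mm³

68.055
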